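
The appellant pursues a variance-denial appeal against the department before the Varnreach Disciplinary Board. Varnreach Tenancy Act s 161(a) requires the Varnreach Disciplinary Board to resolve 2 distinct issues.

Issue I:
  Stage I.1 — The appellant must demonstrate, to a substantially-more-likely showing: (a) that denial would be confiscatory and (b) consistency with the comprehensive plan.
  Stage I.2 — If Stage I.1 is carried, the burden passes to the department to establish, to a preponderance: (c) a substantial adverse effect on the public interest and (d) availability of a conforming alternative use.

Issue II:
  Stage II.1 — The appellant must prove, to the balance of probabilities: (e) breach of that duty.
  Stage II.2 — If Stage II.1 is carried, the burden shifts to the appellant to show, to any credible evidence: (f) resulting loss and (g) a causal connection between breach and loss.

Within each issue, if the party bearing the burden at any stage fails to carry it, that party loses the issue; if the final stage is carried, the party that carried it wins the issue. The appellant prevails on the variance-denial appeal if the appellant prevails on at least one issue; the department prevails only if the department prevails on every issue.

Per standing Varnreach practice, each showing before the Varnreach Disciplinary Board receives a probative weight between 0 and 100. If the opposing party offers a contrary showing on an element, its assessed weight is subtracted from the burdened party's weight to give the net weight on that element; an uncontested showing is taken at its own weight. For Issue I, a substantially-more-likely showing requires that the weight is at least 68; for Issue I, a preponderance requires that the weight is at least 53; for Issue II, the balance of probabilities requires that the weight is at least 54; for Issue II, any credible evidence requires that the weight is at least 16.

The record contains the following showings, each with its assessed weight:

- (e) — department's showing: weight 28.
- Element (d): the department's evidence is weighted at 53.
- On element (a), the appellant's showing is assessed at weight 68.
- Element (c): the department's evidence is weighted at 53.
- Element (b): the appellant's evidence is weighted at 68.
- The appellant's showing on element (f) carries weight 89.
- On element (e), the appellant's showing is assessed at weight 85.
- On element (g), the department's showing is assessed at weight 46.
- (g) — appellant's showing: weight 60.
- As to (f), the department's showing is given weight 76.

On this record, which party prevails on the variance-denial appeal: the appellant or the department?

department

— Issue I —
Stage I.1 — burden on appellant; standard: a substantially-more-likely showing (weight is at least 68).
    (a): 68 ≥ 68 [met]
    (b): 68 ≥ 68 [met]
  Stage I.1 is satisfied; the onus moves to the department.
Stage I.2 — burden on department; standard: a preponderance (weight is at least 53).
    (c): 53 ≥ 53 [met]
    (d): 53 ≥ 53 [met]
  Stage I.2 carried; the final stage is satisfied.
With every stage satisfied, the department prevails on this issue.
— Issue II —
At Stage II.1 the appellant must meet the balance of probabilities (weight is at least 54): on (e) the weight is 85 less the opposing 28 gives net 57, ≥ 54, so (e) meets the standard.
  Stage II.1 is satisfied; the appellant continues to bear the burden.
At Stage II.2 the appellant must meet any credible evidence (weight is at least 16): on (f) the weight is 89 less the opposing 76 gives net 13, which does not reach 16, so (f) does not meet the standard; on (g) the weight is 60 less the opposing 46 gives net 14, which does not reach 16, so (g) does not meet the standard.
  Not every element is met, so the appellant fails to carry Stage II.2.
The department prevails on this issue.
Per-issue: Issue I → department; Issue II → department. The appellant must prevail on at least one issue; overall, the department prevails.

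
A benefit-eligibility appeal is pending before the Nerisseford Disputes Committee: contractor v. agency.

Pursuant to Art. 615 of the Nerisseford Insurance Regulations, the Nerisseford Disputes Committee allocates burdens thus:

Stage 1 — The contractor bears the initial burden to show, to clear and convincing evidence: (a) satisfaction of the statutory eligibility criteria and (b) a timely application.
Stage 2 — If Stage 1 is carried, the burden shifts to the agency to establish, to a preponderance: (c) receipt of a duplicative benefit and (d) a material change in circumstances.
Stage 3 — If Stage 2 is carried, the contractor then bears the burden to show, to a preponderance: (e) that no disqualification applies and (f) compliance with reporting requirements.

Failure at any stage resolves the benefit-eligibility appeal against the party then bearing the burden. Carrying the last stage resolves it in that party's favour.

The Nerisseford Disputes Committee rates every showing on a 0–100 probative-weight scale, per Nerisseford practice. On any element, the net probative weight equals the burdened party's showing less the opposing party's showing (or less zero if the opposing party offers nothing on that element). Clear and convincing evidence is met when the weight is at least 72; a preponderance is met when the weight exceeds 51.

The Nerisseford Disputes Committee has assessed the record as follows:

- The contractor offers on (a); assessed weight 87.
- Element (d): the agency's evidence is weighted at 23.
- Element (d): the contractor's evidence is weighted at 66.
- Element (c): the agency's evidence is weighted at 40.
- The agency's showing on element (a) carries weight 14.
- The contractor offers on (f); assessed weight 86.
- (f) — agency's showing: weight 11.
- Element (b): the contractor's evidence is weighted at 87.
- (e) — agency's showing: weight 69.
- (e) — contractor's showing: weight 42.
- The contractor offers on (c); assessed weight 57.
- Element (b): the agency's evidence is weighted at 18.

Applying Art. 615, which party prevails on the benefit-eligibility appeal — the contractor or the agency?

Stage 1 — burden on contractor; standard: clear and convincing evidence (weight is at least 72).
    (a): 87 − 14 = 73 ≥ 72 [met]
    (b): 87 − 18 = 69 < 72 [not met]
  Not every element is met, so the contractor fails to carry Stage 1.
The agency prevails.

agency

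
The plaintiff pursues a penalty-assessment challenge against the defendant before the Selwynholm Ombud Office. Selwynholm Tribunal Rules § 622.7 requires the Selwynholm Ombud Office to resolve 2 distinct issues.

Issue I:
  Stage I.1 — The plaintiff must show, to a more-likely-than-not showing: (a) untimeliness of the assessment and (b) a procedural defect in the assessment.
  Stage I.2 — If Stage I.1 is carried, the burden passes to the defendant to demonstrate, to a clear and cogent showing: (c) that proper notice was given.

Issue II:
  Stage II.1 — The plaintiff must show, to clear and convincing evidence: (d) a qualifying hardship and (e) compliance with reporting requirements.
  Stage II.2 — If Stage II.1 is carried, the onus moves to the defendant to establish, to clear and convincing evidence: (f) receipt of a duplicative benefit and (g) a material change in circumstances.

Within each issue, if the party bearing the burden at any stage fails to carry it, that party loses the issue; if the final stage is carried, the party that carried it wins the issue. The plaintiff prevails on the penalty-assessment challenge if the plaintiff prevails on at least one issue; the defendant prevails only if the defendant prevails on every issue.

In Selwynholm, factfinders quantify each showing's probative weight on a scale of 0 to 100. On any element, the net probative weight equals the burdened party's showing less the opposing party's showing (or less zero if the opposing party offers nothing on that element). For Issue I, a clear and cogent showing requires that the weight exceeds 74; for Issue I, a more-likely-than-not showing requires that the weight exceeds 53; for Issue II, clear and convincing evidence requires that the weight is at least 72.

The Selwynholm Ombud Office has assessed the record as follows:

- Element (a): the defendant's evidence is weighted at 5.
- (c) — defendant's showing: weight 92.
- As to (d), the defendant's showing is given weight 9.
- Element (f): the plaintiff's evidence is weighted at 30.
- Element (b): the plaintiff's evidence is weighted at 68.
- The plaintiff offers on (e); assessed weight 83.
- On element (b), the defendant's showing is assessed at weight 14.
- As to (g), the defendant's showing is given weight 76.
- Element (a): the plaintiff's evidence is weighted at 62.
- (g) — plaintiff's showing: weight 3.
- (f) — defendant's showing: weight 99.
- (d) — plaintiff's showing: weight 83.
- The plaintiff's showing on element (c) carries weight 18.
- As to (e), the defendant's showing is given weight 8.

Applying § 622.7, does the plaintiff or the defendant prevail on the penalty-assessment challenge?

plaintiff

— Issue I —
Stage I.1 (plaintiff, a more-likely-than-not showing, weight exceeds 53): (a) net 62−5=57 > 53 — meets; (b) net 68−14=54 > 53 — meets.
  All elements met. The burden passes to the defendant.
Stage I.2 (defendant, a clear and cogent showing, weight exceeds 74): (c) net 92−18=74 ≤ 74 — fails.
  Not every element is met, so the defendant fails to carry Stage I.2.
The analysis ends at Stage I.2; the plaintiff prevails on this issue.
— Issue II —
Stage II.1 (plaintiff, clear and convincing evidence, weight is at least 72): (d) net 83−9=74 ≥ 72 — meets; (e) net 83−8=75 ≥ 72 — meets.
  Stage II.1 is satisfied; the onus moves to the defendant.
Stage II.2 (defendant, clear and convincing evidence, weight is at least 72): (f) net 99−30=69 < 72 — fails; (g) net 76−3=73 ≥ 72 — meets.
  Not every element is met, so the defendant fails to carry Stage II.2.
The analysis ends at Stage II.2; the plaintiff prevails on this issue.
Per-issue: Issue I → plaintiff; Issue II → plaintiff. The plaintiff must prevail on at least one issue; overall, the plaintiff prevails.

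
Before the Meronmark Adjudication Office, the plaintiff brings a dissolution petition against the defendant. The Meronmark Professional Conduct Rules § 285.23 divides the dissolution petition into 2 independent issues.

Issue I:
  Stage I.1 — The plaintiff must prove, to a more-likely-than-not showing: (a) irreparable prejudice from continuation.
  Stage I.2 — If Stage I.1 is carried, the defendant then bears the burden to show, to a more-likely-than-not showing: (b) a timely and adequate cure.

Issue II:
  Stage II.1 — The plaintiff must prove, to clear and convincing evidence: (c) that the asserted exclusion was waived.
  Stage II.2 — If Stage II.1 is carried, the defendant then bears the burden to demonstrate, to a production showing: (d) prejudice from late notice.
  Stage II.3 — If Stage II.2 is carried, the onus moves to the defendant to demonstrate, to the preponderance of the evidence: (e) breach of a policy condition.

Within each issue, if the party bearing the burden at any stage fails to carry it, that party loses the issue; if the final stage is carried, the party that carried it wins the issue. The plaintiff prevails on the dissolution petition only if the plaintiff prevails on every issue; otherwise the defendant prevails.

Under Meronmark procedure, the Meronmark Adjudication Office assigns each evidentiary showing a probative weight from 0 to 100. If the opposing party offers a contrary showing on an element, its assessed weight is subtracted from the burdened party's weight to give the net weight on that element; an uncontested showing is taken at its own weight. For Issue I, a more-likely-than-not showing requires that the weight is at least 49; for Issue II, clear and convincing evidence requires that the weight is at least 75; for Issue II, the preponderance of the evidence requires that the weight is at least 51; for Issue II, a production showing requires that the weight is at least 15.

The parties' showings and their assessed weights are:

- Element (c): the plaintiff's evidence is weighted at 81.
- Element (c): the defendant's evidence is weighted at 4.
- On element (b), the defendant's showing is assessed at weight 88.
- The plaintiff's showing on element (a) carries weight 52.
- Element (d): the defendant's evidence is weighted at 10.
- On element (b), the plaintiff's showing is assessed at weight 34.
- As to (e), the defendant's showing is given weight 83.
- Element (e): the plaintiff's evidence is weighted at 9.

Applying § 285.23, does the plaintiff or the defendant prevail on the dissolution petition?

— Issue I —
Stage I.1 — burden on plaintiff; standard: a more-likely-than-not showing (weight is at least 49).
    (a): 52 ≥ 49 [met]
  All elements met. The burden passes to the defendant.
Stage I.2 — burden on defendant; standard: a more-likely-than-not showing (weight is at least 49).
    (b): 88 − 34 = 54 ≥ 49 [met]
  Stage I.2 carried; the final stage is satisfied.
All stages carried — the defendant prevails on this issue.
— Issue II —
Stage II.1 — burden on plaintiff; standard: clear and convincing evidence (weight is at least 75).
    (c): 81 − 4 = 77 ≥ 75 [met]
  The plaintiff carries Stage II.1; the defendant now bears the burden.
Stage II.2 — burden on defendant; standard: a production showing (weight is at least 15).
    (d): 10 < 15 [not met]
  The defendant does not carry Stage II.2.
So the plaintiff prevails on this issue.
Per-issue: Issue I → defendant; Issue II → plaintiff. The plaintiff must prevail on every issue; overall, the defendant prevails.

defendant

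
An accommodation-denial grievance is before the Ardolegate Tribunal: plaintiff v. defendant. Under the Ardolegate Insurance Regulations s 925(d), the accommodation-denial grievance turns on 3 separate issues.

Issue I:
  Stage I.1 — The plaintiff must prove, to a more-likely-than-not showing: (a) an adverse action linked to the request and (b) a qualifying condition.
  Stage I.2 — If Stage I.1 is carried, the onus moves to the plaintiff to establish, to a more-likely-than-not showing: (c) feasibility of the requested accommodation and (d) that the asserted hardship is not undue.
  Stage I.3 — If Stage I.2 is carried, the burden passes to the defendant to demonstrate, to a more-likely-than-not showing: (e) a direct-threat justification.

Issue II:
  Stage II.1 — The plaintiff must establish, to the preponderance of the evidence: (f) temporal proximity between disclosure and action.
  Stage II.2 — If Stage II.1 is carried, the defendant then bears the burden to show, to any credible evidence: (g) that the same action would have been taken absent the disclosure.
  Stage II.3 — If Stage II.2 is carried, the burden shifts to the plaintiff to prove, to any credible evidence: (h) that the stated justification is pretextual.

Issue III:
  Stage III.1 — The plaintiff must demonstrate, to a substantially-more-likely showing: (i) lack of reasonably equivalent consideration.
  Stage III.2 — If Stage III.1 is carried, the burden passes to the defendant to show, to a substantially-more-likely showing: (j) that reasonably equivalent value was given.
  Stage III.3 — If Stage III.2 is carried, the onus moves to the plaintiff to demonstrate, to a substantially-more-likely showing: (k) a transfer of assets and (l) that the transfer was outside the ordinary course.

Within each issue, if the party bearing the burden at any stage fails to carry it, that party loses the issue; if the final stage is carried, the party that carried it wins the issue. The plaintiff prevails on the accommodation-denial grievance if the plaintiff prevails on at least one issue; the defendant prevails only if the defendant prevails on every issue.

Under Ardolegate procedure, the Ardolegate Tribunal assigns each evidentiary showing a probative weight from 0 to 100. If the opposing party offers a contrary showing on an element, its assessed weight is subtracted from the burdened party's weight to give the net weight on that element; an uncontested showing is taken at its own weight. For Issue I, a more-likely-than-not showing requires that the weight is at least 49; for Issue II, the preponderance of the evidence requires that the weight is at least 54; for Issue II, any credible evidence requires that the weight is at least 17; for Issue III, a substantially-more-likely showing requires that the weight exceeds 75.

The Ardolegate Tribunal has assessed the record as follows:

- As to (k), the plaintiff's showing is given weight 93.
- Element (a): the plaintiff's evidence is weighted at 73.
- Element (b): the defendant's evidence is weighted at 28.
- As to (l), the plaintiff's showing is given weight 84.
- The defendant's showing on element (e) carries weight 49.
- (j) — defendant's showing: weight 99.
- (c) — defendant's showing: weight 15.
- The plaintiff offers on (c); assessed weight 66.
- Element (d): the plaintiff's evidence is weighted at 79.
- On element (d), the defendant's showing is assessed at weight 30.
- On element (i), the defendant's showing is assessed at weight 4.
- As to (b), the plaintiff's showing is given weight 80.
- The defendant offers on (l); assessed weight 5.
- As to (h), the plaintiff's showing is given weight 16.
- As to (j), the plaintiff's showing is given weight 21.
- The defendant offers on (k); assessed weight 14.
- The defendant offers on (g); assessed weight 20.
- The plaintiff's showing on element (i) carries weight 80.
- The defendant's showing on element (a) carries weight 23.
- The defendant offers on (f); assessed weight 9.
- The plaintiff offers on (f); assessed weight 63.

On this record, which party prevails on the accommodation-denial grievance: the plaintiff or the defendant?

plaintiff

— Issue I —
Stage I.1 (plaintiff, a more-likely-than-not showing, weight is at least 49): (a) net 73−23=50 ≥ 49 — meets; (b) net 80−28=52 ≥ 49 — meets.
  Stage I.1 is satisfied; the plaintiff continues to bear the burden.
Stage I.2 (plaintiff, a more-likely-than-not showing, weight is at least 49): (c) net 66−15=51 ≥ 49 — meets; (d) net 79−30=49 ≥ 49 — meets.
  All elements met. The burden passes to the defendant.
Stage I.3 (defendant, a more-likely-than-not showing, weight is at least 49): (e) 49 ≥ 49 — meets.
  The defendant carries the last stage.
With every stage satisfied, the defendant prevails on this issue.
— Issue II —
Stage II.1 (plaintiff, the preponderance of the evidence, weight is at least 54): (f) net 63−9=54 ≥ 54 — meets.
  The plaintiff carries Stage II.1; the defendant now bears the burden.
Stage II.2 (defendant, any credible evidence, weight is at least 17): (g) 20 ≥ 17 — meets.
  Stage II.2 carried; the burden shifts to the plaintiff.
Stage II.3 (plaintiff, any credible evidence, weight is at least 17): (h) 16 < 17 — fails.
  The plaintiff does not carry Stage II.3.
The analysis ends at Stage II.3; the defendant prevails on this issue.
— Issue III —
At Stage III.1 the plaintiff must meet a substantially-more-likely showing (weight exceeds 75): on (i) the weight is 80 less the opposing 4 gives net 76, which does exceed 75, so (i) meets the standard.
  All elements met. The burden passes to the defendant.
At Stage III.2 the defendant must meet a substantially-more-likely showing (weight exceeds 75): on (j) the weight is 99 less the opposing 21 gives net 78, > 75, so (j) meets the standard.
  Stage III.2 carried; the burden shifts to the plaintiff.
At Stage III.3 the plaintiff must meet a substantially-more-likely showing (weight exceeds 75): on (k) the weight is 93 less the opposing 14 gives net 79, > 75, so (k) meets the standard; on (l) the weight is 84 less the opposing 5 gives net 79, which does exceed 75, so (l) meets the standard.
  The plaintiff carries the last stage.
With every stage satisfied, the plaintiff prevails on this issue.
Per-issue: Issue I → defendant; Issue II → defendant; Issue III → plaintiff. The plaintiff must prevail on at least one issue; overall, the plaintiff prevails.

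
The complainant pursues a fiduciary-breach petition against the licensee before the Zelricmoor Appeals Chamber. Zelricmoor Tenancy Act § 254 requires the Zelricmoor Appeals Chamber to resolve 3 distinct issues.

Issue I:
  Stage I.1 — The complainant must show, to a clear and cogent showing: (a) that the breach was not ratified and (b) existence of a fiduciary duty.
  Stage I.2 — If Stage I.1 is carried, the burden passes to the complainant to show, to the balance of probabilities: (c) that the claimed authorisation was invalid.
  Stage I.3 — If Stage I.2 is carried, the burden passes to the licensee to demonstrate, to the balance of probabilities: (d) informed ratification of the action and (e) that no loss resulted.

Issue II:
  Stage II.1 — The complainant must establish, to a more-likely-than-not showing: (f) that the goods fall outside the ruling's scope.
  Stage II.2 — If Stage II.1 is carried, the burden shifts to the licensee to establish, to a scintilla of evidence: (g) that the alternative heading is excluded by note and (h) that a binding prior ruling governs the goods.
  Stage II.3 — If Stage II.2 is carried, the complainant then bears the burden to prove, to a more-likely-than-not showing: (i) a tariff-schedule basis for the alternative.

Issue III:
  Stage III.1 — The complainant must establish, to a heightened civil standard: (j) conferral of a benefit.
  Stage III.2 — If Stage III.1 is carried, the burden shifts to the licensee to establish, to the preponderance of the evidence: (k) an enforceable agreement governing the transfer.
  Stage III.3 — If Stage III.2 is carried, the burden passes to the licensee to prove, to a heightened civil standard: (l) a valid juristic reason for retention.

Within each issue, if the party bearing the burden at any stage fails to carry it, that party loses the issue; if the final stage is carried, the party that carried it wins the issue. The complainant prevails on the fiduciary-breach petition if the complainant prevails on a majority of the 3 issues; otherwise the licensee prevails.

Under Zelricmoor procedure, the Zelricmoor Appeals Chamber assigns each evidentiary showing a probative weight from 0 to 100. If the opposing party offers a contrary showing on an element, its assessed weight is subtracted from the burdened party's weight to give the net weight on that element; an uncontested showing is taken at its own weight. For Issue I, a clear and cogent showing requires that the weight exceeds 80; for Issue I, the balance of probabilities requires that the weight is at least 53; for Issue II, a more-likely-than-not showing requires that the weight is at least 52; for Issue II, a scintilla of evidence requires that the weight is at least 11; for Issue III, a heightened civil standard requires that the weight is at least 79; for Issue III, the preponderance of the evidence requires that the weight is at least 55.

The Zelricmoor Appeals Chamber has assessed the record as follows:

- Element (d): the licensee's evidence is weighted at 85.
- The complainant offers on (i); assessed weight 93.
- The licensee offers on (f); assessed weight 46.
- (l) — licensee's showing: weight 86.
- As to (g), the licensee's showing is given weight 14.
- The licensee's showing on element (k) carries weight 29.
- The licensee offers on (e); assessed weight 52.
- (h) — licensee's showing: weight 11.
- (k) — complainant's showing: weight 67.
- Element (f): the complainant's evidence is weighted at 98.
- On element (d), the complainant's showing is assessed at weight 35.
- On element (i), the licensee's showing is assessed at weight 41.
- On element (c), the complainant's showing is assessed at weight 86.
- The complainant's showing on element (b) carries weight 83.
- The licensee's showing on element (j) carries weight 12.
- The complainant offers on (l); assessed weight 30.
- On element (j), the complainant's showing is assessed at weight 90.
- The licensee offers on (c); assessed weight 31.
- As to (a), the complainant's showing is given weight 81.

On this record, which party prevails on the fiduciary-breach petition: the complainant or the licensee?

complainant

— Issue I —
Stage I.1 (complainant, a clear and cogent showing, weight exceeds 80): (a) 81 > 80 — meets; (b) 83 > 80 — meets.
  Stage I.1 is satisfied; the complainant continues to bear the burden.
Stage I.2 (complainant, the balance of probabilities, weight is at least 53): (c) net 86−31=55 ≥ 53 — meets.
  All elements met. The burden passes to the licensee.
Stage I.3 (licensee, the balance of probabilities, weight is at least 53): (d) net 85−35=50 < 53 — fails; (e) 52 < 53 — fails.
  Stage I.3 not carried; the licensee fails its burden.
The analysis ends at Stage I.3; the complainant prevails on this issue.
— Issue II —
At Stage II.1 the complainant must meet a more-likely-than-not showing (weight is at least 52): on (f) the weight is 98 less the opposing 46 gives net 52, ≥ 52, so (f) meets the standard.
  Stage II.1 is satisfied; the onus moves to the licensee.
At Stage II.2 the licensee must meet a scintilla of evidence (weight is at least 11): on (g) the weight is 14, which does reach 11, so (g) meets the standard; on (h) the weight is 11, ≥ 11, so (h) meets the standard.
  The licensee carries Stage II.2; the complainant now bears the burden.
At Stage II.3 the complainant must meet a more-likely-than-not showing (weight is at least 52): on (i) the weight is 93 less the opposing 41 gives net 52, ≥ 52, so (i) meets the standard.
  The complainant carries the last stage.
All stages carried — the complainant prevails on this issue.
— Issue III —
Stage III.1 — burden on complainant; standard: a heightened civil standard (weight is at least 79).
    (j): 90 − 12 = 78 < 79 [not met]
  Stage III.1 not carried; the complainant fails its burden.
The licensee prevails on this issue.
Per-issue: Issue I → complainant; Issue II → complainant; Issue III → licensee. The complainant must prevail on a majority of issues; overall, the complainant prevails.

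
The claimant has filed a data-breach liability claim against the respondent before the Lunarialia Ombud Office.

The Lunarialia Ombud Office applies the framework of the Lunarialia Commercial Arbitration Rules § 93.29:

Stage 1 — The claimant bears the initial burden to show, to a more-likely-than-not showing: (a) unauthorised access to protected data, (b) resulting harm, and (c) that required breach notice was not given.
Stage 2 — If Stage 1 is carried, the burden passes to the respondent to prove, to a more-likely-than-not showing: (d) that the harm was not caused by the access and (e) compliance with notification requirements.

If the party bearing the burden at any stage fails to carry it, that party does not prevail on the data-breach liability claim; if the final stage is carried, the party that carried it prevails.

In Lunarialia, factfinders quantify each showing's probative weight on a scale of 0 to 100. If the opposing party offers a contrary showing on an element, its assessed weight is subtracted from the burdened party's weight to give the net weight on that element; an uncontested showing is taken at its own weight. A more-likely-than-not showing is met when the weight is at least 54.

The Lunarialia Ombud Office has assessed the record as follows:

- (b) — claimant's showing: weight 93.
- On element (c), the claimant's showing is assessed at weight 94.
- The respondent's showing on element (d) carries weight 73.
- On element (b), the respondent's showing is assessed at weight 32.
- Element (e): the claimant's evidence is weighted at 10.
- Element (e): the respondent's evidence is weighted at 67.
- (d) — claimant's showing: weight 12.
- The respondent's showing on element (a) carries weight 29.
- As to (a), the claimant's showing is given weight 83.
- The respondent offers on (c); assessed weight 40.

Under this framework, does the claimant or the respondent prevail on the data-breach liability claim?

At Stage 1 the claimant must meet a more-likely-than-not showing (weight is at least 54): on (a) the weight is 83 less the opposing 29 gives net 54, ≥ 54, so (a) meets the standard; on (b) the weight is 93 less the opposing 32 gives net 61, which does reach 54, so (b) meets the standard; on (c) the weight is 94 less the opposing 40 gives net 54, which does reach 54, so (c) meets the standard.
  The claimant carries Stage 1; the respondent now bears the burden.
At Stage 2 the respondent must meet a more-likely-than-not showing (weight is at least 54): on (d) the weight is 73 less the opposing 12 gives net 61, which does reach 54, so (d) meets the standard; on (e) the weight is 67 less the opposing 10 gives net 57, which does reach 54, so (e) meets the standard.
  Stage 2 carried; the final stage is satisfied.
All stages carried — the respondent prevails.

respondent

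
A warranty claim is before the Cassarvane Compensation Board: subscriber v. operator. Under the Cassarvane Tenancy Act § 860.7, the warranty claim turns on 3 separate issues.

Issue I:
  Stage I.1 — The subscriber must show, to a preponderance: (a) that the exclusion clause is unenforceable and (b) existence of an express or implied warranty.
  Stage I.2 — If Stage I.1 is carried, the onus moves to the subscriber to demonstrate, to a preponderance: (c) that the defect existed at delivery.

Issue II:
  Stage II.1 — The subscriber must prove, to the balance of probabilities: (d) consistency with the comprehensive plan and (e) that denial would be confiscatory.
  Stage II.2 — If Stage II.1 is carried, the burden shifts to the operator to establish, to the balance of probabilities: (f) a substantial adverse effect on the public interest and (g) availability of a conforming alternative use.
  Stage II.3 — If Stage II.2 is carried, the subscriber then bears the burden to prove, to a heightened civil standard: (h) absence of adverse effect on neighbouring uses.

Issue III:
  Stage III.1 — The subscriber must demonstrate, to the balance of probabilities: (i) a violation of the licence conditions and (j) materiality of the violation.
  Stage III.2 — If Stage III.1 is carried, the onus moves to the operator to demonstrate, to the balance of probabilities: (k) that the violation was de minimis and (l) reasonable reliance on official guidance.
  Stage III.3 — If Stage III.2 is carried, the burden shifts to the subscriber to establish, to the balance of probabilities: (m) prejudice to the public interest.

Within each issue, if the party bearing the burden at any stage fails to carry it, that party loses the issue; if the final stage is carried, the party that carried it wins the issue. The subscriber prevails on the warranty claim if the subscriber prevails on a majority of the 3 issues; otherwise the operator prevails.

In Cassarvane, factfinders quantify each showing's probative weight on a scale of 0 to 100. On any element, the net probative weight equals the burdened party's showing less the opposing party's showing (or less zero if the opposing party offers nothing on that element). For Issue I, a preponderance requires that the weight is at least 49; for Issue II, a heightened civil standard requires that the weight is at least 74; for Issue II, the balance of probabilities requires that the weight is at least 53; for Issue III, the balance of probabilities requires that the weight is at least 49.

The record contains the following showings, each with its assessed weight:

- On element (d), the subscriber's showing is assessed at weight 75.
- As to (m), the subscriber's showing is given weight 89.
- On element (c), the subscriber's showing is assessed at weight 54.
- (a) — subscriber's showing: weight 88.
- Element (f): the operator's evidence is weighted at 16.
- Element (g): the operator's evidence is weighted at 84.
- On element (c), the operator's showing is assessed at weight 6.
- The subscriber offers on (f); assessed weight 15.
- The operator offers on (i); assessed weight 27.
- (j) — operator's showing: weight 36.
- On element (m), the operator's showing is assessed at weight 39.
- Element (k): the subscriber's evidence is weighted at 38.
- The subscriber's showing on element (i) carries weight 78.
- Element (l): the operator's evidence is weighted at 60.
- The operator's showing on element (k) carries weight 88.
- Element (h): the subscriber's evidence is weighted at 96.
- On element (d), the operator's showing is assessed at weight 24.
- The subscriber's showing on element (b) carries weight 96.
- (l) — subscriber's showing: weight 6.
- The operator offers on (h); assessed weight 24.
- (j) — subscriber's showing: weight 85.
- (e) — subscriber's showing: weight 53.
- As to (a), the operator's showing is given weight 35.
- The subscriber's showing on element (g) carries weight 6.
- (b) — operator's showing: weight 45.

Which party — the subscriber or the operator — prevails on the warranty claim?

— Issue I —
Stage I.1 — burden on subscriber; standard: a preponderance (weight is at least 49).
    (a): 88 − 35 = 53 ≥ 49 [met]
    (b): 96 − 45 = 51 ≥ 49 [met]
  All elements met. The subscriber retains the burden for Stage I.2.
Stage I.2 — burden on subscriber; standard: a preponderance (weight is at least 49).
    (c): 54 − 6 = 48 < 49 [not met]
  Stage I.2 not carried; the subscriber fails its burden.
The analysis ends at Stage I.2; the operator prevails on this issue.
— Issue II —
At Stage II.1 the subscriber must meet the balance of probabilities (weight is at least 53): on (d) the weight is 75 less the opposing 24 gives net 51, < 53, so (d) does not meet the standard; on (e) the weight is 53, ≥ 53, so (e) meets the standard.
  Not every element is met, so the subscriber fails to carry Stage II.1.
The analysis ends at Stage II.1; the operator prevails on this issue.
— Issue III —
Stage III.1 — burden on subscriber; standard: the balance of probabilities (weight is at least 49).
    (i): 78 − 27 = 51 ≥ 49 [met]
    (j): 85 − 36 = 49 ≥ 49 [met]
  Stage III.1 is satisfied; the onus moves to the operator.
Stage III.2 — burden on operator; standard: the balance of probabilities (weight is at least 49).
    (k): 88 − 38 = 50 ≥ 49 [met]
    (l): 60 − 6 = 54 ≥ 49 [met]
  All elements met. The burden passes to the subscriber.
Stage III.3 — burden on subscriber; standard: the balance of probabilities (weight is at least 49).
    (m): 89 − 39 = 50 ≥ 49 [met]
  Stage III.3 carried; the final stage is satisfied.
Every stage carried; the subscriber prevails on this issue.
Per-issue: Issue I → operator; Issue II → operator; Issue III → subscriber. The subscriber must prevail on a majority of issues; overall, the operator prevails.

operator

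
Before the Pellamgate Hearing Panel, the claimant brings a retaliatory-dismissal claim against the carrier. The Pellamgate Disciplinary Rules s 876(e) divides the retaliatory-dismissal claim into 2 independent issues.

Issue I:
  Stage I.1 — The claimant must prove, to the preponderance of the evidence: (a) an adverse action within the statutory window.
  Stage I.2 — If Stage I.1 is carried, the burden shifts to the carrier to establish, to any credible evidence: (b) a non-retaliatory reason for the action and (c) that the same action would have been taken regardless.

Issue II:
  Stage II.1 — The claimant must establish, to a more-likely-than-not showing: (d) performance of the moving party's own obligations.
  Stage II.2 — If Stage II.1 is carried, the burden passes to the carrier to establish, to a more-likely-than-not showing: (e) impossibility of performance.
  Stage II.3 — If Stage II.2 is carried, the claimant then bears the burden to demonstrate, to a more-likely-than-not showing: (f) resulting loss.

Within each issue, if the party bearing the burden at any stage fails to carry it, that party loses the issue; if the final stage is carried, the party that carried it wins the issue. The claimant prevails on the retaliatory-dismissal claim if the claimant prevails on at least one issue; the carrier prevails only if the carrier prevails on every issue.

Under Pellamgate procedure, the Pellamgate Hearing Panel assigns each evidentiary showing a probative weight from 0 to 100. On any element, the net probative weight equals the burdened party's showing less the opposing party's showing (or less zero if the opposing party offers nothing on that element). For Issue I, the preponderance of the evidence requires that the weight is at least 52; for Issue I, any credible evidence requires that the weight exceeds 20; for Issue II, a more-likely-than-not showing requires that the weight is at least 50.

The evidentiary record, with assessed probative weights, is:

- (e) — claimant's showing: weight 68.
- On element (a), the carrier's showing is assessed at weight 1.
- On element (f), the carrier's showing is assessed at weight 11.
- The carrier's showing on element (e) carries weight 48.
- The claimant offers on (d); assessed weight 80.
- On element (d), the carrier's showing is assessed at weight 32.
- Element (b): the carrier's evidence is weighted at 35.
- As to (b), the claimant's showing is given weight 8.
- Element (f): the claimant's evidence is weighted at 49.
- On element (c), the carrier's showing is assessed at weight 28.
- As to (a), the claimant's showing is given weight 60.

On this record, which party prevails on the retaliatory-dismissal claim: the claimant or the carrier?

carrier

— Issue I —
At Stage I.1 the claimant must meet the preponderance of the evidence (weight is at least 52): on (a) the weight is 60 less the opposing 1 gives net 59, which does reach 52, so (a) meets the standard.
  The claimant carries Stage I.1; the carrier now bears the burden.
At Stage I.2 the carrier must meet any credible evidence (weight exceeds 20): on (b) the weight is 35 less the opposing 8 gives net 27, which does exceed 20, so (b) meets the standard; on (c) the weight is 28, which does exceed 20, so (c) meets the standard.
  Stage I.2 carried; the final stage is satisfied.
With every stage satisfied, the carrier prevails on this issue.
— Issue II —
At Stage II.1 the claimant must meet a more-likely-than-not showing (weight is at least 50): on (d) the weight is 80 less the opposing 32 gives net 48, which does not reach 50, so (d) does not meet the standard.
  Not every element is met, so the claimant fails to carry Stage II.1.
The analysis ends at Stage II.1; the carrier prevails on this issue.
Per-issue: Issue I → carrier; Issue II → carrier. The claimant must prevail on at least one issue; overall, the carrier prevails.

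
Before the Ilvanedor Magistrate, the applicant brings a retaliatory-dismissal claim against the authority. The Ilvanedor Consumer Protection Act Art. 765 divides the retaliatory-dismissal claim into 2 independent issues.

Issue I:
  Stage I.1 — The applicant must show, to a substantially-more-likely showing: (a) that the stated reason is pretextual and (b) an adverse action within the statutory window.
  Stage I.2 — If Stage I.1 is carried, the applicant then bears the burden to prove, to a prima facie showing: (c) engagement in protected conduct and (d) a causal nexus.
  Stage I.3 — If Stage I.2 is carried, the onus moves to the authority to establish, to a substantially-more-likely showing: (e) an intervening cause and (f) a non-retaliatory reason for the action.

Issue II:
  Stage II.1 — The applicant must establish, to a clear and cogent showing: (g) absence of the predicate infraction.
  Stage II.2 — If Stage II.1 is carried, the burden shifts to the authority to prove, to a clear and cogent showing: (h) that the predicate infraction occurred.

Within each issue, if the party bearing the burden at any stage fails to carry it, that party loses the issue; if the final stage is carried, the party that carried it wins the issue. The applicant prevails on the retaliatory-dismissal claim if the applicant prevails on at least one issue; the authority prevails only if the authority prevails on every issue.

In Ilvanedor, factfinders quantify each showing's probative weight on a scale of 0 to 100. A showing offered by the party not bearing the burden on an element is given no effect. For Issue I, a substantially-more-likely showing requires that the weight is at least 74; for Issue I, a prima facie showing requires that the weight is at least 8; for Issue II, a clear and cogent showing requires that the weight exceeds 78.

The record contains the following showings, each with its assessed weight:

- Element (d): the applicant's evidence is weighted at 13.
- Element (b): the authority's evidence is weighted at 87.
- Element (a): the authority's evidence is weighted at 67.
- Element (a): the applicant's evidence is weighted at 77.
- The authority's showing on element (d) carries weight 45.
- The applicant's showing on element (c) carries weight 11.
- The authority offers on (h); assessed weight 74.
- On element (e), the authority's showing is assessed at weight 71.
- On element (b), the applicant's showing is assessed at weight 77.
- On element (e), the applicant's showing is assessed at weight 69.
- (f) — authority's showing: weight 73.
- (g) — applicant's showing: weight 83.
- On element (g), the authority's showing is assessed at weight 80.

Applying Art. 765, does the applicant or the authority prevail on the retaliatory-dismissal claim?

— Issue I —
At Stage I.1 the applicant must meet a substantially-more-likely showing (weight is at least 74): on (a) the weight is 77 (the authority's 67 is given no effect), ≥ 74, so (a) meets the standard; on (b) the weight is 77 (the authority's 87 is given no effect), ≥ 74, so (b) meets the standard.
  All elements met. The applicant retains the burden for Stage I.2.
At Stage I.2 the applicant must meet a prima facie showing (weight is at least 8): on (c) the weight is 11, which does reach 8, so (c) meets the standard; on (d) the weight is 13 (the authority's 45 is given no effect), which does reach 8, so (d) meets the standard.
  The applicant carries Stage I.2; the authority now bears the burden.
At Stage I.3 the authority must meet a substantially-more-likely showing (weight is at least 74): on (e) the weight is 71 (the applicant's 69 is given no effect), < 74, so (e) does not meet the standard; on (f) the weight is 73, < 74, so (f) does not meet the standard.
  The authority does not carry Stage I.3.
The applicant prevails on this issue.
— Issue II —
At Stage II.1 the applicant must meet a clear and cogent showing (weight exceeds 78): on (g) the weight is 83 (the authority's 80 is given no effect), which does exceed 78, so (g) meets the standard.
  Stage II.1 is satisfied; the onus moves to the authority.
At Stage II.2 the authority must meet a clear and cogent showing (weight exceeds 78): on (h) the weight is 74, which does not exceed 78, so (h) does not meet the standard.
  Stage II.2 not carried; the authority fails its burden.
So the applicant prevails on this issue.
Per-issue: Issue I → applicant; Issue II → applicant. The applicant must prevail on at least one issue; overall, the applicant prevails.

applicant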